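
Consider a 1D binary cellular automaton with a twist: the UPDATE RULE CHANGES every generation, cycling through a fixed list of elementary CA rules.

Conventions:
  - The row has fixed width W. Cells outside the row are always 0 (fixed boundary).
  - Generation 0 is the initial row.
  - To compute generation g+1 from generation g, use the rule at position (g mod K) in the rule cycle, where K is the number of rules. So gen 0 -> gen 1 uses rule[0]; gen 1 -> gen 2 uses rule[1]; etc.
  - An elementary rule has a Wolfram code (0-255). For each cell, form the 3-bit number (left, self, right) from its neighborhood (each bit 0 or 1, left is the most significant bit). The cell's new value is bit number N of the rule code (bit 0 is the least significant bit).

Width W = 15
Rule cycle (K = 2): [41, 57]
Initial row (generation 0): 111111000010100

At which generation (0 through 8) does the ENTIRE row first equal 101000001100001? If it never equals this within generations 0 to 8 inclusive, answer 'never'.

Gen 0: 111111000010100
Gen 1 (rule 41): 100000011001001
Gen 2 (rule 57): 011111010100100
Gen 3 (rule 41): 010000101000001
Gen 4 (rule 57): 001110010111100
Gen 5 (rule 41): 101000001100001
Gen 6 (rule 57): 010111101011100
Gen 7 (rule 41): 001100010110001
Gen 8 (rule 57): 101011001101100

Answer: 5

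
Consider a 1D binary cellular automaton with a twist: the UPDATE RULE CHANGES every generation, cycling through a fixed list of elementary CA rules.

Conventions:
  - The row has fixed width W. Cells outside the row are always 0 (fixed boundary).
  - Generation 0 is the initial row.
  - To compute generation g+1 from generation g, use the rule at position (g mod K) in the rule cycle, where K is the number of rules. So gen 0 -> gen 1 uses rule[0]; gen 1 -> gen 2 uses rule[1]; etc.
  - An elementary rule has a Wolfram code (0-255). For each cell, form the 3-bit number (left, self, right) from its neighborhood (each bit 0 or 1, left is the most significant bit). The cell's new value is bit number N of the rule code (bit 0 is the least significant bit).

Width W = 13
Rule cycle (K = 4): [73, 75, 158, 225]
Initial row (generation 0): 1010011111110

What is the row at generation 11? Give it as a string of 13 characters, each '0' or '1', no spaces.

Answer: 1111100110010

Derivation:
Gen 0: 1010011111110
Gen 1 (rule 73): 0000010000010
Gen 2 (rule 75): 1111100111100
Gen 3 (rule 158): 1111011111010
Gen 4 (rule 225): 0111101111100
Gen 5 (rule 73): 0100101000101
Gen 6 (rule 75): 1001000011000
Gen 7 (rule 158): 1111100110100
Gen 8 (rule 225): 0111100011001
Gen 9 (rule 73): 0100101011000
Gen 10 (rule 75): 1001000011011
Gen 11 (rule 158): 1111100110010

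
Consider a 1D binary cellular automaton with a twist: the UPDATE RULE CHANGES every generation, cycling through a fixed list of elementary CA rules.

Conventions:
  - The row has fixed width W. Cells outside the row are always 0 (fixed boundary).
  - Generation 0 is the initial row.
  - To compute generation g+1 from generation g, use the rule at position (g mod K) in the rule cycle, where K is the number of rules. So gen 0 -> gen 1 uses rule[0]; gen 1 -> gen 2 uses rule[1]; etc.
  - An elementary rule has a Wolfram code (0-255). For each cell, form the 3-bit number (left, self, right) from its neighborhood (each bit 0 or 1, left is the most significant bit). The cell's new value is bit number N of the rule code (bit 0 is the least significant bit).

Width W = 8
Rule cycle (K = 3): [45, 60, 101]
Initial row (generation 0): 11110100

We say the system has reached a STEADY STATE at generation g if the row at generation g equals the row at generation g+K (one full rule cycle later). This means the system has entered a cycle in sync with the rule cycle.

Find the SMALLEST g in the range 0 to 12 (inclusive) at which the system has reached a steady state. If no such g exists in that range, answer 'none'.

Answer: none

Derivation:
Gen 0: 11110100
Gen 1 (rule 45): 10001101
Gen 2 (rule 60): 11001011
Gen 3 (rule 101): 01001101
Gen 4 (rule 45): 01001011
Gen 5 (rule 60): 01101110
Gen 6 (rule 101): 00110010
Gen 7 (rule 45): 10100010
Gen 8 (rule 60): 11110011
Gen 9 (rule 101): 00010001
Gen 10 (rule 45): 11010101
Gen 11 (rule 60): 10111111
Gen 12 (rule 101): 11000001
Gen 13 (rule 45): 10011101
Gen 14 (rule 60): 11010011
Gen 15 (rule 101): 01110001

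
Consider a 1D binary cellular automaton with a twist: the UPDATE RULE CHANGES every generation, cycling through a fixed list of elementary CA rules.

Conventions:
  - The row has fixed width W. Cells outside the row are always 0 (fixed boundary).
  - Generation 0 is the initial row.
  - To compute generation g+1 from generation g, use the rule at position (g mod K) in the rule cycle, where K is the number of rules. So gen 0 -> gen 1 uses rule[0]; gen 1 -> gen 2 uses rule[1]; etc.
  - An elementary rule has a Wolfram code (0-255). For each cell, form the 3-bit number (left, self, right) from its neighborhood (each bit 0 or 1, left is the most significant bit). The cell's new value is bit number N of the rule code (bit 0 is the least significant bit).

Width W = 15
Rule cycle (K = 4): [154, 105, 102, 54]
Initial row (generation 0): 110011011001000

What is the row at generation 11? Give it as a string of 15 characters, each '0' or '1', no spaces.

Gen 0: 110011011001000
Gen 1 (rule 154): 101110010110100
Gen 2 (rule 105): 011010001111001
Gen 3 (rule 102): 101110010001011
Gen 4 (rule 54): 110001111011100
Gen 5 (rule 154): 101011110011010
Gen 6 (rule 105): 010110010011100
Gen 7 (rule 102): 111010110100100
Gen 8 (rule 54): 000111001111110
Gen 9 (rule 154): 001110111111101
Gen 10 (rule 105): 101011100000110
Gen 11 (rule 102): 111100100001010

Answer: 111100100001010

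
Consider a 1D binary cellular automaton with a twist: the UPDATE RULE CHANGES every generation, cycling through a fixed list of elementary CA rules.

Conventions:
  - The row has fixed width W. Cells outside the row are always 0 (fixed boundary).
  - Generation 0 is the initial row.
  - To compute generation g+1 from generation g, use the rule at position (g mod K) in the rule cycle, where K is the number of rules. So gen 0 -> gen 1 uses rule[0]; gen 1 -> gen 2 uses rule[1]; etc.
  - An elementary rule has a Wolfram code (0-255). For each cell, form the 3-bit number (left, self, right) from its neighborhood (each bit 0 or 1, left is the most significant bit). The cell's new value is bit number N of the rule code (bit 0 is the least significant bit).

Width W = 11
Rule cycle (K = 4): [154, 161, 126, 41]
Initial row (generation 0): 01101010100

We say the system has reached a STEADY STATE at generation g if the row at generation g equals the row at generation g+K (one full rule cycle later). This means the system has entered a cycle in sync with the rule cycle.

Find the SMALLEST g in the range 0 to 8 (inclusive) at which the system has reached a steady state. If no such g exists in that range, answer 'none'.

Gen 0: 01101010100
Gen 1 (rule 154): 11000000010
Gen 2 (rule 161): 00011111000
Gen 3 (rule 126): 00110001100
Gen 4 (rule 41): 10100101001
Gen 5 (rule 154): 00011000110
Gen 6 (rule 161): 11000010000
Gen 7 (rule 126): 11100111000
Gen 8 (rule 41): 10000100011
Gen 9 (rule 154): 01001010110
Gen 10 (rule 161): 00000101000
Gen 11 (rule 126): 00001111100
Gen 12 (rule 41): 11101000001

Answer: none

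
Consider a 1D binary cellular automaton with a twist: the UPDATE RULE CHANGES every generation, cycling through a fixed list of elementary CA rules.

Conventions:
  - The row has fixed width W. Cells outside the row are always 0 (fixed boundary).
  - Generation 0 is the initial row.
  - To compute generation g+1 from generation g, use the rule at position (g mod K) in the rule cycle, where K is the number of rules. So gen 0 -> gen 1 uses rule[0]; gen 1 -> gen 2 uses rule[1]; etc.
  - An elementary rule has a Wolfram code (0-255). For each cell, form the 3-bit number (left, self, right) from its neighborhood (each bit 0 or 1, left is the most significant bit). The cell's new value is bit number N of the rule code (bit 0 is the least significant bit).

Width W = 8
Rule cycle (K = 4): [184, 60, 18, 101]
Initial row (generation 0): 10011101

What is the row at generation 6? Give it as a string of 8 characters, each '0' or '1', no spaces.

Answer: 01000001

Derivation:
Gen 0: 10011101
Gen 1 (rule 184): 01011010
Gen 2 (rule 60): 01110111
Gen 3 (rule 18): 10000000
Gen 4 (rule 101): 10111111
Gen 5 (rule 184): 01111110
Gen 6 (rule 60): 01000001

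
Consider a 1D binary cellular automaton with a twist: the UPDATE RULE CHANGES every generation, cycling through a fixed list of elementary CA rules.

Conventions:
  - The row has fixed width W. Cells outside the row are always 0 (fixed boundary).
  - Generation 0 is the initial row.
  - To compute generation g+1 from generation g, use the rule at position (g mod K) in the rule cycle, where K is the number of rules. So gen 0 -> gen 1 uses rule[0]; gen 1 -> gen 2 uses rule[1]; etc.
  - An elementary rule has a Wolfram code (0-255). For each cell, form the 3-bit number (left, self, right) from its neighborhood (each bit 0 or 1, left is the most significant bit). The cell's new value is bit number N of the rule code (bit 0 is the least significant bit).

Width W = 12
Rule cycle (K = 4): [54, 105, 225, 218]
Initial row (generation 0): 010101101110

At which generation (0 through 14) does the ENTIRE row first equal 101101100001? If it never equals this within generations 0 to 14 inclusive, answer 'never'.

Answer: never

Derivation:
Gen 0: 010101101110
Gen 1 (rule 54): 111110010001
Gen 2 (rule 105): 100010000100
Gen 3 (rule 225): 001000110001
Gen 4 (rule 218): 010101111010
Gen 5 (rule 54): 111110000111
Gen 6 (rule 105): 100010110101
Gen 7 (rule 225): 001001011010
Gen 8 (rule 218): 010110011001
Gen 9 (rule 54): 111001100111
Gen 10 (rule 105): 101001100101
Gen 11 (rule 225): 010000100010
Gen 12 (rule 218): 101001010101
Gen 13 (rule 54): 111111111111
Gen 14 (rule 105): 100000000001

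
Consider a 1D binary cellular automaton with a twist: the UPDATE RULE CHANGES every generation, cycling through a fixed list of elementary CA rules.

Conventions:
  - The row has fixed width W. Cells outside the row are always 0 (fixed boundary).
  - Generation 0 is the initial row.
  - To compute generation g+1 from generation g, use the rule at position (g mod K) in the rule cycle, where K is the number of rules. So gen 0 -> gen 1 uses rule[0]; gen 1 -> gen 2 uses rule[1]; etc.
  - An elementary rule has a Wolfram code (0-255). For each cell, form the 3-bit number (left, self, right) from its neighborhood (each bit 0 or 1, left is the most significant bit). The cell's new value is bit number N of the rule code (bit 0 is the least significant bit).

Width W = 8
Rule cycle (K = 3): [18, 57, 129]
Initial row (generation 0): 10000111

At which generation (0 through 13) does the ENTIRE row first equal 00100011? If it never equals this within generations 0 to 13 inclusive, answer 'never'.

Answer: never

Derivation:
Gen 0: 10000111
Gen 1 (rule 18): 01001000
Gen 2 (rule 57): 00100111
Gen 3 (rule 129): 10000010
Gen 4 (rule 18): 01000101
Gen 5 (rule 57): 00110010
Gen 6 (rule 129): 10000000
Gen 7 (rule 18): 01000000
Gen 8 (rule 57): 00111111
Gen 9 (rule 129): 10011110
Gen 10 (rule 18): 01100001
Gen 11 (rule 57): 01011100
Gen 12 (rule 129): 00001001
Gen 13 (rule 18): 00010110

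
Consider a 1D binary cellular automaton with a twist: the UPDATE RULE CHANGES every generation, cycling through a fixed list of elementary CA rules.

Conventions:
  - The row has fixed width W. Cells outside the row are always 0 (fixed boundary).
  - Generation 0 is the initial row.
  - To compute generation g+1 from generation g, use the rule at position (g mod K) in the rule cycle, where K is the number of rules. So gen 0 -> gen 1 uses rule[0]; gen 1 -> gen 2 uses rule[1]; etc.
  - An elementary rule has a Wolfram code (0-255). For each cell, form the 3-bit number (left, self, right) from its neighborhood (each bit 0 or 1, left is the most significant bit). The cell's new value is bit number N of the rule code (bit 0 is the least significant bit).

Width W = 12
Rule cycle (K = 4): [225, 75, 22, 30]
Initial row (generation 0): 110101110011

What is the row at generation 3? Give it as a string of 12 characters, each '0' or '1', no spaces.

Answer: 000101000001

Derivation:
Gen 0: 110101110011
Gen 1 (rule 225): 011010110001
Gen 2 (rule 75): 111000110110
Gen 3 (rule 22): 000101000001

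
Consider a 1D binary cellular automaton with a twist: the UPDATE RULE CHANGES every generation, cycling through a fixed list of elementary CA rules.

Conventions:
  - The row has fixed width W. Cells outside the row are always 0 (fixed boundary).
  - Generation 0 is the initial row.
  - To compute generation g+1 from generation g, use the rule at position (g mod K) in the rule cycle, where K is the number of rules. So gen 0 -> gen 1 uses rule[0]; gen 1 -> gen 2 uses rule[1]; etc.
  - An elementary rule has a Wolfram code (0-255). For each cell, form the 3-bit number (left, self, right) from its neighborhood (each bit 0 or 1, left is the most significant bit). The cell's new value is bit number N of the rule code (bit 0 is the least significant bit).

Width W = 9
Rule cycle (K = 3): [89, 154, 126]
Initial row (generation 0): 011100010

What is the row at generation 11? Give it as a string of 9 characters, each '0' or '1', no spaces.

Gen 0: 011100010
Gen 1 (rule 89): 010111001
Gen 2 (rule 154): 100110110
Gen 3 (rule 126): 111111111
Gen 4 (rule 89): 100000001
Gen 5 (rule 154): 010000010
Gen 6 (rule 126): 111000111
Gen 7 (rule 89): 101110101
Gen 8 (rule 154): 001100000
Gen 9 (rule 126): 011110000
Gen 10 (rule 89): 010011111
Gen 11 (rule 154): 101111110

Answer: 101111110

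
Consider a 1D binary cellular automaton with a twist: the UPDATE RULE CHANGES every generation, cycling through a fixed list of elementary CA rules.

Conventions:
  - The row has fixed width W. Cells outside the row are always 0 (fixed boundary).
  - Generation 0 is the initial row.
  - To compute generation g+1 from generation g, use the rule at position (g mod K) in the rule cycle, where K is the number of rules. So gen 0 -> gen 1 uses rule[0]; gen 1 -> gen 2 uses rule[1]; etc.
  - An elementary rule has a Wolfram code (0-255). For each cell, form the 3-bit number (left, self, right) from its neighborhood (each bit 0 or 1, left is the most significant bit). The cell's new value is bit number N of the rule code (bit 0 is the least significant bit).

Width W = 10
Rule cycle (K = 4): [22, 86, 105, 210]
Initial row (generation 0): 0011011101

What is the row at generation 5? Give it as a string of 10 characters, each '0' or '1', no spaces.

Answer: 0000100111

Derivation:
Gen 0: 0011011101
Gen 1 (rule 22): 0100000001
Gen 2 (rule 86): 1110000011
Gen 3 (rule 105): 1010111011
Gen 4 (rule 210): 0000011001
Gen 5 (rule 22): 0000100111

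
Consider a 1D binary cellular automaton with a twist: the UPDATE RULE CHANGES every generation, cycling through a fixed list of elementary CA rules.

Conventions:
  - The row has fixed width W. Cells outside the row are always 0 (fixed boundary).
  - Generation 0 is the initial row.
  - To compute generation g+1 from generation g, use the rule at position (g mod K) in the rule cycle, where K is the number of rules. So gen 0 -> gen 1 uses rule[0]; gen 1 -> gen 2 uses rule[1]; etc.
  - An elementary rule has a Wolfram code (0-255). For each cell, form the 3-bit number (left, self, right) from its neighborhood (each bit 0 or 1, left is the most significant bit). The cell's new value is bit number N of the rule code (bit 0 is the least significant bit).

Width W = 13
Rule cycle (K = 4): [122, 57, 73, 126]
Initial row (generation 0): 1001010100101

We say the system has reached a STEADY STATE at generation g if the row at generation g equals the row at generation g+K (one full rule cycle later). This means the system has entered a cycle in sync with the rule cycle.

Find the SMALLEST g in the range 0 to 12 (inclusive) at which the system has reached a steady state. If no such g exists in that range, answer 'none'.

Answer: none

Derivation:
Gen 0: 1001010100101
Gen 1 (rule 122): 0110101011010
Gen 2 (rule 57): 0101010110101
Gen 3 (rule 73): 0000000110000
Gen 4 (rule 126): 0000001111000
Gen 5 (rule 122): 0000011001100
Gen 6 (rule 57): 1111010101011
Gen 7 (rule 73): 1001000000011
Gen 8 (rule 126): 1111100000111
Gen 9 (rule 122): 1000110001101
Gen 10 (rule 57): 0110101101010
Gen 11 (rule 73): 0110001100000
Gen 12 (rule 126): 1111011110000
Gen 13 (rule 122): 1001110011000
Gen 14 (rule 57): 0101001010111
Gen 15 (rule 73): 0000000000101
Gen 16 (rule 126): 0000000001111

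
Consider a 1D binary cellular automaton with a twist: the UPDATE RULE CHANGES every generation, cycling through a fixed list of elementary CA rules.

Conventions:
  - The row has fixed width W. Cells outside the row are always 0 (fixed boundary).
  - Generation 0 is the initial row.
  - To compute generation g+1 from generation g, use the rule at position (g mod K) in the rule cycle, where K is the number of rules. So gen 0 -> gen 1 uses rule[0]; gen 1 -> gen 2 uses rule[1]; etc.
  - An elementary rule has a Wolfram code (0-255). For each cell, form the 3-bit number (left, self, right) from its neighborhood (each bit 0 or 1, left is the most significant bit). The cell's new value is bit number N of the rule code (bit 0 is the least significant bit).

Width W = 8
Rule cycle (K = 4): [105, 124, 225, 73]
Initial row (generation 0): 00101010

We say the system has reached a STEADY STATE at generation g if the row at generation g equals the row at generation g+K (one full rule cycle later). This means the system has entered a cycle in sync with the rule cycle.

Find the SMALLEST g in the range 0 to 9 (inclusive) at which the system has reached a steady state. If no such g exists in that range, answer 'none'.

Gen 0: 00101010
Gen 1 (rule 105): 10010100
Gen 2 (rule 124): 11011110
Gen 3 (rule 225): 01101110
Gen 4 (rule 73): 01101010
Gen 5 (rule 105): 01110100
Gen 6 (rule 124): 01011110
Gen 7 (rule 225): 00101110
Gen 8 (rule 73): 10001010
Gen 9 (rule 105): 00100100
Gen 10 (rule 124): 00110110
Gen 11 (rule 225): 10011010
Gen 12 (rule 73): 00011000
Gen 13 (rule 105): 11011011

Answer: none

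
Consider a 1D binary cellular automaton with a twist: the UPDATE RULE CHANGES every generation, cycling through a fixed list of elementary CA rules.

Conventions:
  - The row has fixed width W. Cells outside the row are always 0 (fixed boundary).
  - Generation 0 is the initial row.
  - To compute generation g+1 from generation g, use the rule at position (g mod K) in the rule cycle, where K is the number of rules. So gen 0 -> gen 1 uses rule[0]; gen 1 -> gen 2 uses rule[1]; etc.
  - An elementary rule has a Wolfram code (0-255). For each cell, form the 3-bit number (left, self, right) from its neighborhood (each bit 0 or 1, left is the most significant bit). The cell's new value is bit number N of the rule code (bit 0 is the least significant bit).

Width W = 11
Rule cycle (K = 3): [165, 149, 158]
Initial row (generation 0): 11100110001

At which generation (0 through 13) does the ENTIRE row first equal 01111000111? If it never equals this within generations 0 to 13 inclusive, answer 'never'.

Answer: 4

Derivation:
Gen 0: 11100110001
Gen 1 (rule 165): 01000000101
Gen 2 (rule 149): 01111110101
Gen 3 (rule 158): 11111100101
Gen 4 (rule 165): 01111000111
Gen 5 (rule 149): 00110110010
Gen 6 (rule 158): 01100101111
Gen 7 (rule 165): 00000110110
Gen 8 (rule 149): 11110000001
Gen 9 (rule 158): 11101000011
Gen 10 (rule 165): 01011011000
Gen 11 (rule 149): 01000000111
Gen 12 (rule 158): 11100001110
Gen 13 (rule 165): 01001100100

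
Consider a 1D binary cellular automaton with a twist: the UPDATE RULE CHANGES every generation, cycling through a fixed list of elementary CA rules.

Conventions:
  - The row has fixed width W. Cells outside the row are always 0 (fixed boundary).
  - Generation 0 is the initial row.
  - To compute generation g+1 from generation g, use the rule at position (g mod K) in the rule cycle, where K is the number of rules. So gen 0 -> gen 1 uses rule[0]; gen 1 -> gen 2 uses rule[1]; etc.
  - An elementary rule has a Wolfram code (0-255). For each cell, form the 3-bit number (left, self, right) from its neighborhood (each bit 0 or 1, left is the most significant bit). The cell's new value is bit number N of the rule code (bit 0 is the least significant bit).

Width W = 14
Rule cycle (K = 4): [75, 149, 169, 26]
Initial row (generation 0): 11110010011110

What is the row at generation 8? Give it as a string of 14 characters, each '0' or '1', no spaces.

Gen 0: 11110010011110
Gen 1 (rule 75): 10010100110010
Gen 2 (rule 149): 11010110001011
Gen 3 (rule 169): 10101100100110
Gen 4 (rule 26): 00001011011101
Gen 5 (rule 75): 11110011010100
Gen 6 (rule 149): 01101000010111
Gen 7 (rule 169): 01010011001110
Gen 8 (rule 26): 10001110111001

Answer: 10001110111001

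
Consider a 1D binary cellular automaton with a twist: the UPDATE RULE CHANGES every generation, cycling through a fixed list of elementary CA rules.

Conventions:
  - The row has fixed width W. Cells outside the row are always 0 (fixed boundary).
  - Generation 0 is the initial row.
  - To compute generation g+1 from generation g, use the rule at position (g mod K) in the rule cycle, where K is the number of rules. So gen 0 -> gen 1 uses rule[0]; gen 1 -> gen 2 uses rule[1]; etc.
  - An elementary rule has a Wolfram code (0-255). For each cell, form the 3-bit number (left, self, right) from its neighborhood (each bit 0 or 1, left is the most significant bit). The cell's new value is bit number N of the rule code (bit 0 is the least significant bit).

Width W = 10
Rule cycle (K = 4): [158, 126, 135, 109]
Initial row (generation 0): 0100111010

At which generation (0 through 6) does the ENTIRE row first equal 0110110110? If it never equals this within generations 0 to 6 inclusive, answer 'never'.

Answer: never

Derivation:
Gen 0: 0100111010
Gen 1 (rule 158): 1111110011
Gen 2 (rule 126): 1000011111
Gen 3 (rule 135): 1011101110
Gen 4 (rule 109): 1110111010
Gen 5 (rule 158): 1100110011
Gen 6 (rule 126): 1111111111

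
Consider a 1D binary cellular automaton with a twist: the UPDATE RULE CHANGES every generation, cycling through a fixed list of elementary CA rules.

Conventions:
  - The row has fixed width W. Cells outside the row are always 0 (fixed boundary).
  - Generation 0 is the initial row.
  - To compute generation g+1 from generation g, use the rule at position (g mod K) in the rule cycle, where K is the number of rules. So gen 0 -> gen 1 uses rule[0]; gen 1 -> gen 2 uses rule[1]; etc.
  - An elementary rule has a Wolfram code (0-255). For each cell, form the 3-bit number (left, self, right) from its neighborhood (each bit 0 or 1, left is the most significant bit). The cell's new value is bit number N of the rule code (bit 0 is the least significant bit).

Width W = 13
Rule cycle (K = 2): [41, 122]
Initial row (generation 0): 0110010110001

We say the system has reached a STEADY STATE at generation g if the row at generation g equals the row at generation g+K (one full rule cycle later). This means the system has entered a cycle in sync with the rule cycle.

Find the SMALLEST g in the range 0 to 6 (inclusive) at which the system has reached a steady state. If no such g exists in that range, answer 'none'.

Gen 0: 0110010110001
Gen 1 (rule 41): 0100001100100
Gen 2 (rule 122): 1010011111010
Gen 3 (rule 41): 0100010000100
Gen 4 (rule 122): 1010101001010
Gen 5 (rule 41): 0101010000100
Gen 6 (rule 122): 1010101001010
Gen 7 (rule 41): 0101010000100
Gen 8 (rule 122): 1010101001010

Answer: 4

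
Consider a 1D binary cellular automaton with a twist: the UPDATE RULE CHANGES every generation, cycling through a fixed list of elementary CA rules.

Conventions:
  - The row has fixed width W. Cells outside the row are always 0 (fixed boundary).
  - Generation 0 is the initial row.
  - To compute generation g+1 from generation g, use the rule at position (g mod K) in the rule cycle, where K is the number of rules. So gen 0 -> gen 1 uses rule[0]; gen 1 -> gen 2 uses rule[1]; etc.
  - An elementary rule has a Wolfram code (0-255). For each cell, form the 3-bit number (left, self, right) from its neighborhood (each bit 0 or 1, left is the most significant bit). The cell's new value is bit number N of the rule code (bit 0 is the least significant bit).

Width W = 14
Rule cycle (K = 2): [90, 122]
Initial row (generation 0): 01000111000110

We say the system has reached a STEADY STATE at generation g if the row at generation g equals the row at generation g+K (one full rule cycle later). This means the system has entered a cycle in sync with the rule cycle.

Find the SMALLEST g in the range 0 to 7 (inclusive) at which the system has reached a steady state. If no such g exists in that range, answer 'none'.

Gen 0: 01000111000110
Gen 1 (rule 90): 10101101101111
Gen 2 (rule 122): 01011111111001
Gen 3 (rule 90): 10010000001110
Gen 4 (rule 122): 01101000011011
Gen 5 (rule 90): 11100100111011
Gen 6 (rule 122): 10111011101111
Gen 7 (rule 90): 00101010101001
Gen 8 (rule 122): 01010101010110
Gen 9 (rule 90): 10000000000111

Answer: none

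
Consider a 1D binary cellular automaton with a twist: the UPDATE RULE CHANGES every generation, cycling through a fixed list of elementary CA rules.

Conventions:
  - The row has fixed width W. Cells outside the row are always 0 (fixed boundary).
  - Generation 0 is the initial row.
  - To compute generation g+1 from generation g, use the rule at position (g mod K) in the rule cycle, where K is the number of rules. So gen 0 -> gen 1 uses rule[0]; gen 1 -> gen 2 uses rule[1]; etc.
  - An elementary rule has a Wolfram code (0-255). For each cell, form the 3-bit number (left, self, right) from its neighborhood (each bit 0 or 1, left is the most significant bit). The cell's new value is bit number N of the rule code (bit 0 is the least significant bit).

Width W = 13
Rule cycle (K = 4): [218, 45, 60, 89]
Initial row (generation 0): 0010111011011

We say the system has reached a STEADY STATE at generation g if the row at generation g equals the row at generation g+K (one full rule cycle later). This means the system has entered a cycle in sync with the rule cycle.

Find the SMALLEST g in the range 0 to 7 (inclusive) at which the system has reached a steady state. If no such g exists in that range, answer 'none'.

Gen 0: 0010111011011
Gen 1 (rule 218): 0100111011011
Gen 2 (rule 45): 0100100110110
Gen 3 (rule 60): 0110110101101
Gen 4 (rule 89): 0110110001100
Gen 5 (rule 218): 1110111011110
Gen 6 (rule 45): 1001100110000
Gen 7 (rule 60): 1101010101000
Gen 8 (rule 89): 1100000000111
Gen 9 (rule 218): 1110000001111
Gen 10 (rule 45): 1000111101000
Gen 11 (rule 60): 1100100011100

Answer: none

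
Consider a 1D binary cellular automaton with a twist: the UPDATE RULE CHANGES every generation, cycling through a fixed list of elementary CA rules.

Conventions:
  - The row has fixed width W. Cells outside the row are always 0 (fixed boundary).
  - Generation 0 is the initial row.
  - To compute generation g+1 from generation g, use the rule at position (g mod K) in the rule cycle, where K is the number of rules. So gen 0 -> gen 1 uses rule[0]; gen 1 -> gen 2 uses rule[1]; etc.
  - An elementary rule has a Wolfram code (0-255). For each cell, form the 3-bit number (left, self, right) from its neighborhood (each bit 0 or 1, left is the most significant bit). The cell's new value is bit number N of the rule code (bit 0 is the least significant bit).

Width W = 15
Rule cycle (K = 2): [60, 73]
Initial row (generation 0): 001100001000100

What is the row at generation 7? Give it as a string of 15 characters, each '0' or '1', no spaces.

Answer: 001011100111000

Derivation:
Gen 0: 001100001000100
Gen 1 (rule 60): 001010001100110
Gen 2 (rule 73): 100000101100110
Gen 3 (rule 60): 110000111010101
Gen 4 (rule 73): 110110101000000
Gen 5 (rule 60): 101101111100000
Gen 6 (rule 73): 001101000101111
Gen 7 (rule 60): 001011100111000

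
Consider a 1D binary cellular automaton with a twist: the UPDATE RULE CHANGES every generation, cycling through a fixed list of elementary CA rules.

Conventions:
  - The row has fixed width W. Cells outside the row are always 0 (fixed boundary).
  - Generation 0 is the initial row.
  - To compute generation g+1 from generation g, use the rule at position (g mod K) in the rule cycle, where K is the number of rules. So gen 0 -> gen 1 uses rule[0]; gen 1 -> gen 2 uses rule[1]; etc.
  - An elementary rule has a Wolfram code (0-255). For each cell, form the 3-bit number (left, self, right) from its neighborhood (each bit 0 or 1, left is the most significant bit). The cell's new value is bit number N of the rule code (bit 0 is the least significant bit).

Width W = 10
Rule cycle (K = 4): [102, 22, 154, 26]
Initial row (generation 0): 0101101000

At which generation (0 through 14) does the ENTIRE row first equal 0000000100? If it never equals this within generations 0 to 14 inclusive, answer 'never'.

Answer: 2

Derivation:
Gen 0: 0101101000
Gen 1 (rule 102): 1110111000
Gen 2 (rule 22): 0000000100
Gen 3 (rule 154): 0000001010
Gen 4 (rule 26): 0000010001
Gen 5 (rule 102): 0000110011
Gen 6 (rule 22): 0001001100
Gen 7 (rule 154): 0010111010
Gen 8 (rule 26): 0100100001
Gen 9 (rule 102): 1101100011
Gen 10 (rule 22): 0000010100
Gen 11 (rule 154): 0000100010
Gen 12 (rule 26): 0001010101
Gen 13 (rule 102): 0011111111
Gen 14 (rule 22): 0100000000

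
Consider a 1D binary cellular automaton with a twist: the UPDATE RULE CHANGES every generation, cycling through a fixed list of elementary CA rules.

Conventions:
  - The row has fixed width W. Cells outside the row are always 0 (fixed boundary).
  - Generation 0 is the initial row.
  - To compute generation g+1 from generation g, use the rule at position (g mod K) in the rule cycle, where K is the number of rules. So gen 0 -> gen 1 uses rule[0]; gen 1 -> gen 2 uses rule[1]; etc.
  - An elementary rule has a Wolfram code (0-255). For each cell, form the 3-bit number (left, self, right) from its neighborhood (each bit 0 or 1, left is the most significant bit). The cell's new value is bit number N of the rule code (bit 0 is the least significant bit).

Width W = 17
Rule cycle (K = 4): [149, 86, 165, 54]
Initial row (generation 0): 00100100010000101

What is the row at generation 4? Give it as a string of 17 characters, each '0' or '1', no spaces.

Answer: 11111111100100000

Derivation:
Gen 0: 00100100010000101
Gen 1 (rule 149): 10110111011110101
Gen 2 (rule 86): 10010001000010101
Gen 3 (rule 165): 10010101011011111
Gen 4 (rule 54): 11111111100100000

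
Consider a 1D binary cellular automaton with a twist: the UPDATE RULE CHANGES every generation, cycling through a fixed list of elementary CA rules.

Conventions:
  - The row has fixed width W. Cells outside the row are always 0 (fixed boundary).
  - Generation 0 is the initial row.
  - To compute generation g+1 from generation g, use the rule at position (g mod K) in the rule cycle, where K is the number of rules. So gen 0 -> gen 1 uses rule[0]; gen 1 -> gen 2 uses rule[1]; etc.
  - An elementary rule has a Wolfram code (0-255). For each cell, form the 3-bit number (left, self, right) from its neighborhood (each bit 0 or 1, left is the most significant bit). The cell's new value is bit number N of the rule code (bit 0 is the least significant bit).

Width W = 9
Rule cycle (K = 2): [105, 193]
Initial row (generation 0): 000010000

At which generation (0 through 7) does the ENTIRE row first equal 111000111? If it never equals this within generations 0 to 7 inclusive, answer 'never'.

Gen 0: 000010000
Gen 1 (rule 105): 111000111
Gen 2 (rule 193): 011010011
Gen 3 (rule 105): 011100011
Gen 4 (rule 193): 001101001
Gen 5 (rule 105): 101110000
Gen 6 (rule 193): 000110111
Gen 7 (rule 105): 110111101

Answer: 1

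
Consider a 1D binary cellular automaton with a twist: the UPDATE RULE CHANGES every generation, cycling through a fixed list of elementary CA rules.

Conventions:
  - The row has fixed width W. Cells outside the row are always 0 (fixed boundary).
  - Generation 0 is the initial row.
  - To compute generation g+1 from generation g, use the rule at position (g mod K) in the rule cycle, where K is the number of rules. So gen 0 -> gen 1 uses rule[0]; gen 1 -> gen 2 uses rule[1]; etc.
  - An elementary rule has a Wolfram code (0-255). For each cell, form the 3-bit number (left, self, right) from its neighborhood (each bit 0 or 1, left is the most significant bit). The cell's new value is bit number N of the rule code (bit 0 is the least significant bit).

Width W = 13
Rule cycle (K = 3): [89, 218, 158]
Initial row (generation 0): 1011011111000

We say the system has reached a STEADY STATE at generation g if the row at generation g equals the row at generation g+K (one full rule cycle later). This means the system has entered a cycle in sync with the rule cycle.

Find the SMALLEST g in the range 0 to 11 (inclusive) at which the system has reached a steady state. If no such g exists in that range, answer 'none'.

Answer: none

Derivation:
Gen 0: 1011011111000
Gen 1 (rule 89): 0011010001111
Gen 2 (rule 218): 0111001011111
Gen 3 (rule 158): 1110111011110
Gen 4 (rule 89): 1010101010011
Gen 5 (rule 218): 0000000001111
Gen 6 (rule 158): 0000000011110
Gen 7 (rule 89): 1111111010011
Gen 8 (rule 218): 1111111001111
Gen 9 (rule 158): 1111110111110
Gen 10 (rule 89): 1000010100011
Gen 11 (rule 218): 0100100010111
Gen 12 (rule 158): 1111110110110
Gen 13 (rule 89): 1000010110111
Gen 14 (rule 218): 0100100110111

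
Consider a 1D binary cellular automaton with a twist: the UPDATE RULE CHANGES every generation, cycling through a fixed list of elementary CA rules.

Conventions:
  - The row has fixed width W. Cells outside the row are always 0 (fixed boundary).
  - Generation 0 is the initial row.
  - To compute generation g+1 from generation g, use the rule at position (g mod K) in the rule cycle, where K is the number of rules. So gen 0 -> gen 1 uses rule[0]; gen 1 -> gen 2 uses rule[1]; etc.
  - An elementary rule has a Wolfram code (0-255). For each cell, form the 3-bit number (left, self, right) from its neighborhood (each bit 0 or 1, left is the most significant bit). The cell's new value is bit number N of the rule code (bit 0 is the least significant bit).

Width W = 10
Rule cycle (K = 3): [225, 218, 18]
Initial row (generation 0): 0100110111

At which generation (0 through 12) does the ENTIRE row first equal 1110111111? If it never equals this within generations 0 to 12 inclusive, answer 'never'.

Gen 0: 0100110111
Gen 1 (rule 225): 0000011011
Gen 2 (rule 218): 0000111011
Gen 3 (rule 18): 0001000000
Gen 4 (rule 225): 1100011111
Gen 5 (rule 218): 1110111111
Gen 6 (rule 18): 0000000000
Gen 7 (rule 225): 1111111111
Gen 8 (rule 218): 1111111111
Gen 9 (rule 18): 0000000000
Gen 10 (rule 225): 1111111111
Gen 11 (rule 218): 1111111111
Gen 12 (rule 18): 0000000000

Answer: 5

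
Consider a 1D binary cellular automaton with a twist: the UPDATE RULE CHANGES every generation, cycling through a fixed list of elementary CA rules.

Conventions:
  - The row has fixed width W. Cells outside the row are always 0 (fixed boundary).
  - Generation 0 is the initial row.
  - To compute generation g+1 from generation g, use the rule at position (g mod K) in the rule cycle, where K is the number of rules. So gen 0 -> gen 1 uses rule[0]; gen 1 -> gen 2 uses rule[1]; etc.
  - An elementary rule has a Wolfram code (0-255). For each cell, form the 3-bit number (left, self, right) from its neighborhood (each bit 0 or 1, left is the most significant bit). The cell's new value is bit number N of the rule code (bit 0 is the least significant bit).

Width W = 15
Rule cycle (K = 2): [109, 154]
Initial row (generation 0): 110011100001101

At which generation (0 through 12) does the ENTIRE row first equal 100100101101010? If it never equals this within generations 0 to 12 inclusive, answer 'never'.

Gen 0: 110011100001101
Gen 1 (rule 109): 110010101101111
Gen 2 (rule 154): 101100001001110
Gen 3 (rule 109): 111101101001010
Gen 4 (rule 154): 111001000110001
Gen 5 (rule 109): 101001010110101
Gen 6 (rule 154): 000110000100000
Gen 7 (rule 109): 110110110101111
Gen 8 (rule 154): 100100100001110
Gen 9 (rule 109): 100100101101010
Gen 10 (rule 154): 011011001000001
Gen 11 (rule 109): 011111001011101
Gen 12 (rule 154): 111110110011000

Answer: 9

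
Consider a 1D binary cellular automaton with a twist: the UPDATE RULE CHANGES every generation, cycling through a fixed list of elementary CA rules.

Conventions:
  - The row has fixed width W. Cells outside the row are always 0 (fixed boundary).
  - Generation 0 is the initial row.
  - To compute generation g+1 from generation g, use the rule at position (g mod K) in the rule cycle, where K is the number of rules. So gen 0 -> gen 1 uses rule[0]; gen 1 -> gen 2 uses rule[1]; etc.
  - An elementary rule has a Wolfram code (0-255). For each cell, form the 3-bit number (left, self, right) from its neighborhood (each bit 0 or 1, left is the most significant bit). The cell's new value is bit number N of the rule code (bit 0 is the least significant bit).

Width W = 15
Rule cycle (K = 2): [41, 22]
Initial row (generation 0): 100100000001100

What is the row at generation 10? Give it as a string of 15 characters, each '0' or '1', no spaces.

Answer: 100111101101111

Derivation:
Gen 0: 100100000001100
Gen 1 (rule 41): 000001111101001
Gen 2 (rule 22): 000010000001111
Gen 3 (rule 41): 111000111101000
Gen 4 (rule 22): 000101000001100
Gen 5 (rule 41): 110010011101001
Gen 6 (rule 22): 001111100001111
Gen 7 (rule 41): 101000001101000
Gen 8 (rule 22): 101100010001100
Gen 9 (rule 41): 011001000101001
Gen 10 (rule 22): 100111101101111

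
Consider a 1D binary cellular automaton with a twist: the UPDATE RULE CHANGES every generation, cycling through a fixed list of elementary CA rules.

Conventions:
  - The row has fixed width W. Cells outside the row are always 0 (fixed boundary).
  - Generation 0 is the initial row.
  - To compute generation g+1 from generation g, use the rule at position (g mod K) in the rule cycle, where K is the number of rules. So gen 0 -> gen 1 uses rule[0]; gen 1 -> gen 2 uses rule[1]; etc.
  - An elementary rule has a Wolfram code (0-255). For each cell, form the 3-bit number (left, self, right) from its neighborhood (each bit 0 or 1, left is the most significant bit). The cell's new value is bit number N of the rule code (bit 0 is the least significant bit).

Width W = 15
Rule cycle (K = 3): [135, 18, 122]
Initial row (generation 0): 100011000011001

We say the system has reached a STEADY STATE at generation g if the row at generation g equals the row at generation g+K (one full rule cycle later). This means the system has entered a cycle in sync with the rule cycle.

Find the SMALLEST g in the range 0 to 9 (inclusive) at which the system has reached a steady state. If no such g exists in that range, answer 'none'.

Answer: 5

Derivation:
Gen 0: 100011000011001
Gen 1 (rule 135): 101100011100011
Gen 2 (rule 18): 000010100010100
Gen 3 (rule 122): 000101010101010
Gen 4 (rule 135): 111101010101010
Gen 5 (rule 18): 000000000000001
Gen 6 (rule 122): 000000000000010
Gen 7 (rule 135): 111111111111110
Gen 8 (rule 18): 000000000000001
Gen 9 (rule 122): 000000000000010
Gen 10 (rule 135): 111111111111110
Gen 11 (rule 18): 000000000000001
Gen 12 (rule 122): 000000000000010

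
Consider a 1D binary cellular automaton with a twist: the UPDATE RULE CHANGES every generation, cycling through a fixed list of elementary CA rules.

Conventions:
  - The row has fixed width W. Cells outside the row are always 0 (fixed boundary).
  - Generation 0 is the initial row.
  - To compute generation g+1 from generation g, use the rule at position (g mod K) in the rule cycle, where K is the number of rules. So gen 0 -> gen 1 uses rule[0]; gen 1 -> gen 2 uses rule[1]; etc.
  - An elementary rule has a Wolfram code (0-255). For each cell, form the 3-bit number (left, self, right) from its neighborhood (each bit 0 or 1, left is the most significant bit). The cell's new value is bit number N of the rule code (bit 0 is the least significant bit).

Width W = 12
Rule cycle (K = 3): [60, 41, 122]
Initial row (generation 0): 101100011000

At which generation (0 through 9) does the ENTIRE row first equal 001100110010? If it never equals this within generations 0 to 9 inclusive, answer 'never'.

Gen 0: 101100011000
Gen 1 (rule 60): 111010010100
Gen 2 (rule 41): 100100001001
Gen 3 (rule 122): 011010010110
Gen 4 (rule 60): 010111011101
Gen 5 (rule 41): 001100110010
Gen 6 (rule 122): 011111111101
Gen 7 (rule 60): 010000000011
Gen 8 (rule 41): 000111111010
Gen 9 (rule 122): 001100001101

Answer: 5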